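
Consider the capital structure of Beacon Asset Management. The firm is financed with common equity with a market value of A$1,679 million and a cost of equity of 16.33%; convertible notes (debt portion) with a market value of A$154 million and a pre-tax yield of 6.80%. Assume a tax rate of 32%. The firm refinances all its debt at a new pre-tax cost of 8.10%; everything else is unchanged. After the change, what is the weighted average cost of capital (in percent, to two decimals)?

15.42%

After the change:
Total capital V = 1679 + 154 = 1833.
Equity: weight = 1679/1833 = 0.9160; cost = 16.33%.
Convertible notes (debt portion): weight = 154/1833 = 0.0840; after-tax cost = 8.1% × (1 − 32%) = 5.5080%.
WACC = 0.9160 × 16.3300% + 0.0840 × 5.5080% = 15.4208%.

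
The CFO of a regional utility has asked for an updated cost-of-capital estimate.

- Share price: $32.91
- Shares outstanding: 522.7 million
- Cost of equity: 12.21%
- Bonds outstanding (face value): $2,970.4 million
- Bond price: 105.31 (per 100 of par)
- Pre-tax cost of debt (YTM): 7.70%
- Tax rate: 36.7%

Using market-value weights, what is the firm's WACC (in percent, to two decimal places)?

Market value of equity E = 32.91 × 522.7m = 17202.057m. Market value of debt D = 2970.4m × 105.31/100 = 3128.12824m.
Total capital V = 17202.057 + 3128.12824 = 20330.18524.
Equity: weight = 17202.057/20330.18524 = 0.8461; cost = 12.21%.
Bonds outstanding: weight = 3128.12824/20330.18524 = 0.1539; after-tax cost = 7.7% × (1 − 36.7%) = 4.8741%.
WACC = 0.8461 × 12.2100% + 0.1539 × 4.8741% = 11.0813%.

11.08%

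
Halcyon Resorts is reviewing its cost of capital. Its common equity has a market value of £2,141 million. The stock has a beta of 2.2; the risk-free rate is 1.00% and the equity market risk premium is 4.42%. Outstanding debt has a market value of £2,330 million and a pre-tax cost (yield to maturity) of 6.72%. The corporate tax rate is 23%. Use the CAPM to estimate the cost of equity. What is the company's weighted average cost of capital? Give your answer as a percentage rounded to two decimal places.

7.83%

Cost of equity via CAPM: Re = 1.0% + 2.2 × 4.42% = 10.7240%.
Total capital V = 2141 + 2330 = 4471.
Equity: weight = 2141/4471 = 0.4789; cost = 10.724%.
Debt: weight = 2330/4471 = 0.5211; after-tax cost = 6.72% × (1 − 23%) = 5.1744%.
WACC = 0.4789 × 10.7240% + 0.5211 × 5.1744% = 7.8319%.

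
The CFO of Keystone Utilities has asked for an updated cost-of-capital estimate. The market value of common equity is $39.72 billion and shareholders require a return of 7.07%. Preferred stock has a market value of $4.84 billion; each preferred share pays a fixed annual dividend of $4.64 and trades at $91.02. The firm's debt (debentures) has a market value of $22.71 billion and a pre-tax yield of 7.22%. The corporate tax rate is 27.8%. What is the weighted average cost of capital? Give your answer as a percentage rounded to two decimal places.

Cost of preferred: Rp = 4.64 / 91.02 = 5.0978%.
Total capital V = 39.72 + 4.84 + 22.71 = 67.27.
Equity: weight = 39.72/67.27 = 0.5905; cost = 7.07%.
Preferred: weight = 4.84/67.27 = 0.0719; cost = 5.0978%.
Debentures: weight = 22.71/67.27 = 0.3376; after-tax cost = 7.22% × (1 − 27.8%) = 5.2128%.
WACC = 0.5905 × 7.0700% + 0.0719 × 5.0978% + 0.3376 × 5.2128% = 6.3011%.

6.30%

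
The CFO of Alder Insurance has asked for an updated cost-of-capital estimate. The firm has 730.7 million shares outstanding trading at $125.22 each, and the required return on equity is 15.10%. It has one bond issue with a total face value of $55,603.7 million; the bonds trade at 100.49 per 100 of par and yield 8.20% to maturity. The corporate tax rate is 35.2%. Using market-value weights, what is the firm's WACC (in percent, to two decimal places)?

Market value of equity E = 125.22 × 730.7m = 91498.254m. Market value of debt D = 55603.7m × 100.49/100 = 55876.15813m.
Total capital V = 91498.254 + 55876.15813 = 147374.41213.
Equity: weight = 91498.254/147374.41213 = 0.6209; cost = 15.1%.
Bonds outstanding: weight = 55876.15813/147374.41213 = 0.3791; after-tax cost = 8.2% × (1 − 35.2%) = 5.3136%.
WACC = 0.6209 × 15.1000% + 0.3791 × 5.3136% = 11.3895%.

11.39%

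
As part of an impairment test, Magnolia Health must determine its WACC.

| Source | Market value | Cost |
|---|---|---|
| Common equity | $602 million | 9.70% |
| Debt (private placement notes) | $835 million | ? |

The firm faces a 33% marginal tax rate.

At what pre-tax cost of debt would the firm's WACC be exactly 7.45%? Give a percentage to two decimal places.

Total capital V = 602 + 835 = 1437.
Equity weight = 602/1437 = 0.4189.
Private placement notes weight = 835/1437 = 0.5811.
Equity contribution = 0.4189 × 9.7% = 4.0636%.
Remaining for debt = 7.45% − 4.0636% = 3.3864%.
Rd × (1 − 33%) × 0.5811 = 3.3864%  ⇒  Rd = 8.6983%.

8.70%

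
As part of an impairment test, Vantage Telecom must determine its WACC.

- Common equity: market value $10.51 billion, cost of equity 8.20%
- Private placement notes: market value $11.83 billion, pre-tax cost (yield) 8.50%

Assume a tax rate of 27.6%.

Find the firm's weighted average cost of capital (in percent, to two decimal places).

7.12%

Total capital V = 10.51 + 11.83 = 22.34.
Equity: weight = 10.51/22.34 = 0.4705; cost = 8.2%.
Private placement notes: weight = 11.83/22.34 = 0.5295; after-tax cost = 8.5% × (1 − 27.6%) = 6.1540%.
WACC = 0.4705 × 8.2000% + 0.5295 × 6.1540% = 7.1166%.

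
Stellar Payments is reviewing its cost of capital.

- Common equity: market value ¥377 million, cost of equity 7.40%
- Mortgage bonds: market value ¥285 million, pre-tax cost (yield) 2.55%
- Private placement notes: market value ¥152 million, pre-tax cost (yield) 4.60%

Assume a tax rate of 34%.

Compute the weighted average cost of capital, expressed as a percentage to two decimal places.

4.58%

Total capital V = 377 + 285 + 152 = 814.
Equity: weight = 377/814 = 0.4631; cost = 7.4%.
Mortgage bonds: weight = 285/814 = 0.3501; after-tax cost = 2.55% × (1 − 34%) = 1.6830%.
Private placement notes: weight = 152/814 = 0.1867; after-tax cost = 4.6% × (1 − 34%) = 3.0360%.
WACC = 0.4631 × 7.4000% + 0.3501 × 1.6830% + 0.1867 × 3.0360% = 4.5834%.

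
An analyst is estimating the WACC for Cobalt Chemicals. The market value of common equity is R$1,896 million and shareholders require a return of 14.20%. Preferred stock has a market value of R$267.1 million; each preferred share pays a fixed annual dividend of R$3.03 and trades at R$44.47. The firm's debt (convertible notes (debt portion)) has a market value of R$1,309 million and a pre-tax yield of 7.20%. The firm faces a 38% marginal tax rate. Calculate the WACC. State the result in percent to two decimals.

Cost of preferred: Rp = 3.03 / 44.47 = 6.8136%.
Total capital V = 1896 + 267.1 + 1309 = 3472.1.
Equity: weight = 1896/3472.1 = 0.5461; cost = 14.2%.
Preferred: weight = 267.1/3472.1 = 0.0769; cost = 6.8136%.
Convertible notes (debt portion): weight = 1309/3472.1 = 0.3770; after-tax cost = 7.2% × (1 − 38%) = 4.4640%.
WACC = 0.5461 × 14.2000% + 0.0769 × 6.8136% + 0.3770 × 4.4640% = 9.9613%.

9.96%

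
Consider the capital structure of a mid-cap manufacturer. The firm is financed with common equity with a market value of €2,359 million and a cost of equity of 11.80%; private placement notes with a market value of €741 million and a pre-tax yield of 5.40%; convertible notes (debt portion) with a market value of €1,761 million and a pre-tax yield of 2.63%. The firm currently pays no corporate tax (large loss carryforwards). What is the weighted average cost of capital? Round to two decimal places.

7.50%

Total capital V = 2359 + 741 + 1761 = 4861.
Equity: weight = 2359/4861 = 0.4853; cost = 11.8%.
Private placement notes: weight = 741/4861 = 0.1524; after-tax cost = 5.4% × (1 − 0%) = 5.4000%.
Convertible notes (debt portion): weight = 1761/4861 = 0.3623; after-tax cost = 2.63% × (1 − 0%) = 2.6300%.
WACC = 0.4853 × 11.8000% + 0.1524 × 5.4000% + 0.3623 × 2.6300% = 7.5024%.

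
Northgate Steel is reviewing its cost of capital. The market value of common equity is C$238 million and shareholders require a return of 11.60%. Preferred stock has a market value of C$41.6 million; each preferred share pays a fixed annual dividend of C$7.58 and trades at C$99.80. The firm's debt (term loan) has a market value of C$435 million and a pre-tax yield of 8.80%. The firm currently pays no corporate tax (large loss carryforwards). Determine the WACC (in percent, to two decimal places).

Cost of preferred: Rp = 7.58 / 99.8 = 7.5952%.
Total capital V = 238 + 41.6 + 435 = 714.6.
Equity: weight = 238/714.6 = 0.3331; cost = 11.6%.
Preferred: weight = 41.6/714.6 = 0.0582; cost = 7.5952%.
Term loan: weight = 435/714.6 = 0.6087; after-tax cost = 8.8% × (1 − 0%) = 8.8000%.
WACC = 0.3331 × 11.6000% + 0.0582 × 7.5952% + 0.6087 × 8.8000% = 9.6624%.

9.66%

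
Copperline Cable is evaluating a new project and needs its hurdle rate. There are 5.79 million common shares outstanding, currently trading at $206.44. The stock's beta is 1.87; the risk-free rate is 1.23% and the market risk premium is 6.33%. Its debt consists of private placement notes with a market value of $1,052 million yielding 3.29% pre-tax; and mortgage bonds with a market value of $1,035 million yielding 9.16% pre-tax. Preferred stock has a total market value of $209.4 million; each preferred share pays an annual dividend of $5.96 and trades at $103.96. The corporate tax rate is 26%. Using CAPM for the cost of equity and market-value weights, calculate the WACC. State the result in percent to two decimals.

7.56%

Cost of equity via CAPM: Re = 1.23% + 1.87 × 6.33% = 13.0671%.
Cost of preferred: Rp = 5.96 / 103.96 = 5.7330%.
Market value of equity E = 206.44 × 5.79m = 1195.2876m.
Total capital V = 1195.2876 + 209.4 + 1052 + 1035 = 3491.6876.
Equity: weight = 1195.2876/3491.6876 = 0.3423; cost = 13.0671%.
Preferred: weight = 209.4/3491.6876 = 0.0600; cost = 5.733%.
Private placement notes: weight = 1052/3491.6876 = 0.3013; after-tax cost = 3.29% × (1 − 26%) = 2.4346%.
Mortgage bonds: weight = 1035/3491.6876 = 0.2964; after-tax cost = 9.16% × (1 − 26%) = 6.7784%.
WACC = 0.3423 × 13.0671% + 0.0600 × 5.7330% + 0.3013 × 2.4346% + 0.2964 × 6.7784% = 7.5597%.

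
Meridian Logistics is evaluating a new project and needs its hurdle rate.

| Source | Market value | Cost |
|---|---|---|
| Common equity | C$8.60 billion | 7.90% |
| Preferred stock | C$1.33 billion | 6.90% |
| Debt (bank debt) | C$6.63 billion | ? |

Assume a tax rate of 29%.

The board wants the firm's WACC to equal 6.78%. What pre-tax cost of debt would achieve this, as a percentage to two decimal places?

Total capital V = 8.6 + 1.33 + 6.63 = 16.56.
Equity weight = 8.6/16.56 = 0.5193.
Preferred weight = 1.33/16.56 = 0.0803.
Bank debt weight = 6.63/16.56 = 0.4004.
Equity contribution = 0.5193 × 7.9% = 4.1027%.
Preferred contribution = 0.0803 × 6.9% = 0.5542%.
Remaining for debt = 6.78% − 4.6568% = 2.1232%.
Rd × (1 − 29%) × 0.4004 = 2.1232%  ⇒  Rd = 7.4692%.

7.47%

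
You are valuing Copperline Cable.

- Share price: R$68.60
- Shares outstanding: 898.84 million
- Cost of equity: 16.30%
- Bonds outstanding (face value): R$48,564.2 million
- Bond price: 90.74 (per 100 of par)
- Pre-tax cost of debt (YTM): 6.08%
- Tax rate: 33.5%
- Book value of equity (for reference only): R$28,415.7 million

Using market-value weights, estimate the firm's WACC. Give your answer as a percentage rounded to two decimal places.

Market value of equity E = 68.6 × 898.84m = 61660.424m. Market value of debt D = 48564.2m × 90.74/100 = 44067.15508m.
Total capital V = 61660.424 + 44067.15508 = 105727.57908.
Equity: weight = 61660.424/105727.57908 = 0.5832; cost = 16.3%.
Bonds outstanding: weight = 44067.15508/105727.57908 = 0.4168; after-tax cost = 6.08% × (1 − 33.5%) = 4.0432%.
WACC = 0.5832 × 16.3000% + 0.4168 × 4.0432% = 11.1914%.

11.19%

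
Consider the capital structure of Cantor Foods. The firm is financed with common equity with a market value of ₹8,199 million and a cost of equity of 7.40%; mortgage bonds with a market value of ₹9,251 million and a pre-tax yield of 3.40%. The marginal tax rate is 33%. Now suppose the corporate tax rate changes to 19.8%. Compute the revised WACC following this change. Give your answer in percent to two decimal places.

After the change:
Total capital V = 8199 + 9251 = 17450.
Equity: weight = 8199/17450 = 0.4699; cost = 7.4%.
Mortgage bonds: weight = 9251/17450 = 0.5301; after-tax cost = 3.4% × (1 − 19.8%) = 2.7268%.
WACC = 0.4699 × 7.4000% + 0.5301 × 2.7268% = 4.9225%.

4.92%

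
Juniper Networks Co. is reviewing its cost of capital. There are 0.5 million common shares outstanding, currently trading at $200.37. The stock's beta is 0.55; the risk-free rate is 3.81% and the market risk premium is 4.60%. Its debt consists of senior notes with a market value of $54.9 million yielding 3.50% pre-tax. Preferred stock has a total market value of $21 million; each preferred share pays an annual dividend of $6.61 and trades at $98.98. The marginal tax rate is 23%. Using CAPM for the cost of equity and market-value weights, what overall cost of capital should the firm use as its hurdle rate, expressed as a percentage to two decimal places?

Cost of equity via CAPM: Re = 3.81% + 0.55 × 4.6% = 6.3400%.
Cost of preferred: Rp = 6.61 / 98.98 = 6.6781%.
Market value of equity E = 200.37 × 0.5m = 100.185m.
Total capital V = 100.185 + 21 + 54.9 = 176.085.
Equity: weight = 100.185/176.085 = 0.5690; cost = 6.34%.
Preferred: weight = 21/176.085 = 0.1193; cost = 6.6781%.
Senior notes: weight = 54.9/176.085 = 0.3118; after-tax cost = 3.5% × (1 − 23%) = 2.6950%.
WACC = 0.5690 × 6.3400% + 0.1193 × 6.6781% + 0.3118 × 2.6950% = 5.2439%.

5.24%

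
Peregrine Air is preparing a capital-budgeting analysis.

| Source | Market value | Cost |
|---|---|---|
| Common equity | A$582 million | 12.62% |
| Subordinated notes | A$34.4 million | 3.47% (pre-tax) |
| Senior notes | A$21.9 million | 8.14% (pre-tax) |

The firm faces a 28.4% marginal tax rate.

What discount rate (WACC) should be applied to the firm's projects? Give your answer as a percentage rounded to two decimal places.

11.84%

Total capital V = 582 + 34.4 + 21.9 = 638.3.
Equity: weight = 582/638.3 = 0.9118; cost = 12.62%.
Subordinated notes: weight = 34.4/638.3 = 0.0539; after-tax cost = 3.47% × (1 − 28.4%) = 2.4845%.
Senior notes: weight = 21.9/638.3 = 0.0343; after-tax cost = 8.14% × (1 − 28.4%) = 5.8282%.
WACC = 0.9118 × 12.6200% + 0.0539 × 2.4845% + 0.0343 × 5.8282% = 11.8407%.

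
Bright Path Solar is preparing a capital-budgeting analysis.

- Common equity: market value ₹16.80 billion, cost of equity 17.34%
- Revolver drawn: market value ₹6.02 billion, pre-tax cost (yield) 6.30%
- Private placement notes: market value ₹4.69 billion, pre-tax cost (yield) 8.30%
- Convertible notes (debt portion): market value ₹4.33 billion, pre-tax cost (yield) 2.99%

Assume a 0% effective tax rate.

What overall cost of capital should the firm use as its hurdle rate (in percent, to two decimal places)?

Total capital V = 16.8 + 6.02 + 4.69 + 4.33 = 31.84.
Equity: weight = 16.8/31.84 = 0.5276; cost = 17.34%.
Revolver drawn: weight = 6.02/31.84 = 0.1891; after-tax cost = 6.3% × (1 − 0%) = 6.3000%.
Private placement notes: weight = 4.69/31.84 = 0.1473; after-tax cost = 8.3% × (1 − 0%) = 8.3000%.
Convertible notes (debt portion): weight = 4.33/31.84 = 0.1360; after-tax cost = 2.99% × (1 − 0%) = 2.9900%.
WACC = 0.5276 × 17.3400% + 0.1891 × 6.3000% + 0.1473 × 8.3000% + 0.1360 × 2.9900% = 11.9696%.

11.97%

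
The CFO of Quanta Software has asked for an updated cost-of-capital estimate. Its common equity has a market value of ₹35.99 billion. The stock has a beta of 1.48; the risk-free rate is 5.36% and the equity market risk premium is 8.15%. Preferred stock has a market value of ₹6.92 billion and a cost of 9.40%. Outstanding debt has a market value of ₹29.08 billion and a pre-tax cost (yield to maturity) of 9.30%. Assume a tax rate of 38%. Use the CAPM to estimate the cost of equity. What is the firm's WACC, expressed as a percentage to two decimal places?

Cost of equity via CAPM: Re = 5.36% + 1.48 × 8.15% = 17.4220%.
Total capital V = 35.99 + 6.92 + 29.08 = 71.99.
Equity: weight = 35.99/71.99 = 0.4999; cost = 17.422%.
Preferred: weight = 6.92/71.99 = 0.0961; cost = 9.4%.
Debt: weight = 29.08/71.99 = 0.4039; after-tax cost = 9.3% × (1 − 38%) = 5.7660%.
WACC = 0.4999 × 17.4220% + 0.0961 × 9.4000% + 0.4039 × 5.7660% = 11.9425%.

11.94%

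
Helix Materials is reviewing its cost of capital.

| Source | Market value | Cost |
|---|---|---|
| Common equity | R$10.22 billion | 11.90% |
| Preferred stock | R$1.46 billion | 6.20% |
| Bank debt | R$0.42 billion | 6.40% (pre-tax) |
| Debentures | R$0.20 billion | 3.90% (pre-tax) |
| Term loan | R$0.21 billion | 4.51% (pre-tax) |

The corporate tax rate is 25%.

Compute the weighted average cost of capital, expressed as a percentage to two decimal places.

10.71%

Total capital V = 10.22 + 1.46 + 0.42 + 0.2 + 0.21 = 12.51.
Equity: weight = 10.22/12.51 = 0.8169; cost = 11.9%.
Preferred: weight = 1.46/12.51 = 0.1167; cost = 6.2%.
Bank debt: weight = 0.42/12.51 = 0.0336; after-tax cost = 6.4% × (1 − 25%) = 4.8000%.
Debentures: weight = 0.2/12.51 = 0.0160; after-tax cost = 3.9% × (1 − 25%) = 2.9250%.
Term loan: weight = 0.21/12.51 = 0.0168; after-tax cost = 4.51% × (1 − 25%) = 3.3825%.
WACC = 0.8169 × 11.9000% + 0.1167 × 6.2000% + 0.0336 × 4.8000% + 0.0160 × 2.9250% + 0.0168 × 3.3825% = 10.7099%.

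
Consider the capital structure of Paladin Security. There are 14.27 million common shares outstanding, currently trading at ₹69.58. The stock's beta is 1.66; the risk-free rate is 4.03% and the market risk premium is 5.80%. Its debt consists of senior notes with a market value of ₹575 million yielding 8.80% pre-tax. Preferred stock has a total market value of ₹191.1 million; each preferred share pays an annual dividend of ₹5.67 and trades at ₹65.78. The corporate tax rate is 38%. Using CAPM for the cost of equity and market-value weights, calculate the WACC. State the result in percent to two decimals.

Cost of equity via CAPM: Re = 4.03% + 1.66 × 5.8% = 13.6580%.
Cost of preferred: Rp = 5.67 / 65.78 = 8.6196%.
Market value of equity E = 69.58 × 14.27m = 992.9066m.
Total capital V = 992.9066 + 191.1 + 575 = 1759.0066.
Equity: weight = 992.9066/1759.0066 = 0.5645; cost = 13.658%.
Preferred: weight = 191.1/1759.0066 = 0.1086; cost = 8.6196%.
Senior notes: weight = 575/1759.0066 = 0.3269; after-tax cost = 8.8% × (1 − 38%) = 5.4560%.
WACC = 0.5645 × 13.6580% + 0.1086 × 8.6196% + 0.3269 × 5.4560% = 10.4295%.

10.43%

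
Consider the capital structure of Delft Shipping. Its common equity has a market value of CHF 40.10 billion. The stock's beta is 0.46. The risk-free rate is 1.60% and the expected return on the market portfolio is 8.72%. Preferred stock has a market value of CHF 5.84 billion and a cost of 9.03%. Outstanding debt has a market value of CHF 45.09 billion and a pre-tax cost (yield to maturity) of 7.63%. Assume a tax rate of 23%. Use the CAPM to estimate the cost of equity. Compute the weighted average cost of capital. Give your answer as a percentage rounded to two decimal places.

5.64%

Market risk premium = 8.72% − 1.6% = 7.12%.
Cost of equity via CAPM: Re = 1.6% + 0.46 × 7.12% = 4.8752%.
Total capital V = 40.1 + 5.84 + 45.09 = 91.03.
Equity: weight = 40.1/91.03 = 0.4405; cost = 4.8752%.
Preferred: weight = 5.84/91.03 = 0.0642; cost = 9.03%.
Debt: weight = 45.09/91.03 = 0.4953; after-tax cost = 7.63% × (1 − 23%) = 5.8751%.
WACC = 0.4405 × 4.8752% + 0.0642 × 9.0300% + 0.4953 × 5.8751% = 5.6370%.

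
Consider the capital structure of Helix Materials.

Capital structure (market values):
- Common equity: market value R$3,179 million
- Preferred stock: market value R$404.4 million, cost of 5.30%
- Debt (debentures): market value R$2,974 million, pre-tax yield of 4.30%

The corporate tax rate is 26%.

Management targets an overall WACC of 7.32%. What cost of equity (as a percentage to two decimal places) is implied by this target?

11.45%

Total capital V = 3179 + 404.4 + 2974 = 6557.4.
Equity weight = 3179/6557.4 = 0.4848.
Preferred weight = 404.4/6557.4 = 0.0617.
Debentures weight = 2974/6557.4 = 0.4535.
Debt contribution = 0.4535 × 4.3% × (1 − 26%) = 1.4431%.
Preferred contribution = 0.0617 × 5.3% = 0.3269%.
Required equity contribution = 7.32% − 1.7700% = 5.5500%.
Re = 5.5500% / 0.4848 = 11.4481%.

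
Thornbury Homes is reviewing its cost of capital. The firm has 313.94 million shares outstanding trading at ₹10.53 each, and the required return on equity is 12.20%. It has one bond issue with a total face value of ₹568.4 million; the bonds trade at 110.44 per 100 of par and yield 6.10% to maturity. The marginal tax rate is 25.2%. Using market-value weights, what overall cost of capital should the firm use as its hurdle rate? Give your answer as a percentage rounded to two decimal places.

Market value of equity E = 10.53 × 313.94m = 3305.7882m. Market value of debt D = 568.4m × 110.44/100 = 627.74096m.
Total capital V = 3305.7882 + 627.74096 = 3933.52916.
Equity: weight = 3305.7882/3933.52916 = 0.8404; cost = 12.2%.
Bonds outstanding: weight = 627.74096/3933.52916 = 0.1596; after-tax cost = 6.1% × (1 − 25.2%) = 4.5628%.
WACC = 0.8404 × 12.2000% + 0.1596 × 4.5628% = 10.9812%.

10.98%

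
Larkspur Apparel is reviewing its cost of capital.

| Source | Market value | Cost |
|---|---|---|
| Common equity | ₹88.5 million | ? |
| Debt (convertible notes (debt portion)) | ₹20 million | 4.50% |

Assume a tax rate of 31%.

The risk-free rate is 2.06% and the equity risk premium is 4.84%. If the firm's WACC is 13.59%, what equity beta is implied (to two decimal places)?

Total capital V = 88.5 + 20 = 108.5.
Equity weight = 88.5/108.5 = 0.8157.
Convertible notes (debt portion) weight = 20/108.5 = 0.1843.
Debt contribution = 0.1843 × 4.5% × (1 − 31%) = 0.5724%.
Required equity contribution = 13.59% − 0.5724% = 13.0176%  ⇒  Re = 15.9595%.
CAPM: 15.9595% = 2.06% + β × 4.84%  ⇒  β = 2.8718.

2.87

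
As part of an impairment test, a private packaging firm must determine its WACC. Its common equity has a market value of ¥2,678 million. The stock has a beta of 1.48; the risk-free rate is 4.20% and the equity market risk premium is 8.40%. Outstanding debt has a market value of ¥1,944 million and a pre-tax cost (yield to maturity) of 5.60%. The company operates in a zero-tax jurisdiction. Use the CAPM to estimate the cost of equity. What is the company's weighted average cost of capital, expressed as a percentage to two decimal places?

11.99%

Cost of equity via CAPM: Re = 4.2% + 1.48 × 8.4% = 16.6320%.
Total capital V = 2678 + 1944 = 4622.
Equity: weight = 2678/4622 = 0.5794; cost = 16.632%.
Debt: weight = 1944/4622 = 0.4206; after-tax cost = 5.6% × (1 − 0%) = 5.6000%.
WACC = 0.5794 × 16.6320% + 0.4206 × 5.6000% = 11.9920%.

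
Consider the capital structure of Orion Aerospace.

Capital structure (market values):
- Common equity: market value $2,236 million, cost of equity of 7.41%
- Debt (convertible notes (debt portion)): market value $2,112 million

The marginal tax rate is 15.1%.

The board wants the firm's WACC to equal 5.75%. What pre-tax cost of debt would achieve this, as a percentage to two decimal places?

4.70%

Total capital V = 2236 + 2112 = 4348.
Equity weight = 2236/4348 = 0.5143.
Convertible notes (debt portion) weight = 2112/4348 = 0.4857.
Equity contribution = 0.5143 × 7.41% = 3.8107%.
Remaining for debt = 5.75% − 3.8107% = 1.9393%.
Rd × (1 − 15.1%) × 0.4857 = 1.9393%  ⇒  Rd = 4.7026%.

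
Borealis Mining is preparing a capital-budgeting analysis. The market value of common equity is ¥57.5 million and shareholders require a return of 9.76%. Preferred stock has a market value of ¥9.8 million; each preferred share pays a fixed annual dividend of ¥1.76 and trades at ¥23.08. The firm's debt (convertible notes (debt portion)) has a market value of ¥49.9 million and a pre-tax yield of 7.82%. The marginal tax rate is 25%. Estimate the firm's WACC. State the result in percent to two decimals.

Cost of preferred: Rp = 1.76 / 23.08 = 7.6256%.
Total capital V = 57.5 + 9.8 + 49.9 = 117.2.
Equity: weight = 57.5/117.2 = 0.4906; cost = 9.76%.
Preferred: weight = 9.8/117.2 = 0.0836; cost = 7.6256%.
Convertible notes (debt portion): weight = 49.9/117.2 = 0.4258; after-tax cost = 7.82% × (1 − 25%) = 5.8650%.
WACC = 0.4906 × 9.7600% + 0.0836 × 7.6256% + 0.4258 × 5.8650% = 7.9232%.

7.92%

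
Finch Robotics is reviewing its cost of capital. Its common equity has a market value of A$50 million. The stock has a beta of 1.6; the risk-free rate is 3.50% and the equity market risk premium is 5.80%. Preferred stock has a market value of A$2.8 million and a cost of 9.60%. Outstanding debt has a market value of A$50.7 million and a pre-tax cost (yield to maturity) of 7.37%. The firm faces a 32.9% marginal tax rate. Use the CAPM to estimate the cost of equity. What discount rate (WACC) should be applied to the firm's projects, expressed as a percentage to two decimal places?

8.86%

Cost of equity via CAPM: Re = 3.5% + 1.6 × 5.8% = 12.7800%.
Total capital V = 50 + 2.8 + 50.7 = 103.5.
Equity: weight = 50/103.5 = 0.4831; cost = 12.78%.
Preferred: weight = 2.8/103.5 = 0.0271; cost = 9.6%.
Debt: weight = 50.7/103.5 = 0.4899; after-tax cost = 7.37% × (1 − 32.9%) = 4.9453%.
WACC = 0.4831 × 12.7800% + 0.0271 × 9.6000% + 0.4899 × 4.9453% = 8.8561%.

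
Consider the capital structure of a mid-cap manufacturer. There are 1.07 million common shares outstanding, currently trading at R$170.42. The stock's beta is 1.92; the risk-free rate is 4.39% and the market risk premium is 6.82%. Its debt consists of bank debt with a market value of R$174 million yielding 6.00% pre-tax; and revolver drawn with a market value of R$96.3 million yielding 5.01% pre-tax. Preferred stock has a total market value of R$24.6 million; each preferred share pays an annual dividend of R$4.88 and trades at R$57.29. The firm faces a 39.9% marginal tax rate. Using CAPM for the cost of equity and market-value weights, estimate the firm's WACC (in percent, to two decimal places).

9.04%

Cost of equity via CAPM: Re = 4.39% + 1.92 × 6.82% = 17.4844%.
Cost of preferred: Rp = 4.88 / 57.29 = 8.5181%.
Market value of equity E = 170.42 × 1.07m = 182.3494m.
Total capital V = 182.3494 + 24.6 + 174 + 96.3 = 477.2494.
Equity: weight = 182.3494/477.2494 = 0.3821; cost = 17.4844%.
Preferred: weight = 24.6/477.2494 = 0.0515; cost = 8.5181%.
Bank debt: weight = 174/477.2494 = 0.3646; after-tax cost = 6% × (1 − 39.9%) = 3.6060%.
Revolver drawn: weight = 96.3/477.2494 = 0.2018; after-tax cost = 5.01% × (1 − 39.9%) = 3.0110%.
WACC = 0.3821 × 17.4844% + 0.0515 × 8.5181% + 0.3646 × 3.6060% + 0.2018 × 3.0110% = 9.0419%.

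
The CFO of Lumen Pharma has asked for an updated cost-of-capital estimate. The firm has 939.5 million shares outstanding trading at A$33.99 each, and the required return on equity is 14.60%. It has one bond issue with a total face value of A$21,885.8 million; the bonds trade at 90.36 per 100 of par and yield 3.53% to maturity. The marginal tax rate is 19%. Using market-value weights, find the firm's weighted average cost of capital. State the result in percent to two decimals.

10.11%

Market value of equity E = 33.99 × 939.5m = 31933.605m. Market value of debt D = 21885.8m × 90.36/100 = 19776.00888m.
Total capital V = 31933.605 + 19776.00888 = 51709.61388.
Equity: weight = 31933.605/51709.61388 = 0.6176; cost = 14.6%.
Bonds outstanding: weight = 19776.00888/51709.61388 = 0.3824; after-tax cost = 3.53% × (1 − 19%) = 2.8593%.
WACC = 0.6176 × 14.6000% + 0.3824 × 2.8593% = 10.1098%.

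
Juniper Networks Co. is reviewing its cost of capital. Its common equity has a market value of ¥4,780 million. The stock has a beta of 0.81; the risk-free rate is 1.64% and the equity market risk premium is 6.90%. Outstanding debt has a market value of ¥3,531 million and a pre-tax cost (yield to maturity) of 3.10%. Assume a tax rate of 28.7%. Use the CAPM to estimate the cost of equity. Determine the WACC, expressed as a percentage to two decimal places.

5.10%

Cost of equity via CAPM: Re = 1.64% + 0.81 × 6.9% = 7.2290%.
Total capital V = 4780 + 3531 = 8311.
Equity: weight = 4780/8311 = 0.5751; cost = 7.229%.
Debt: weight = 3531/8311 = 0.4249; after-tax cost = 3.1% × (1 − 28.7%) = 2.2103%.
WACC = 0.5751 × 7.2290% + 0.4249 × 2.2103% = 5.0968%.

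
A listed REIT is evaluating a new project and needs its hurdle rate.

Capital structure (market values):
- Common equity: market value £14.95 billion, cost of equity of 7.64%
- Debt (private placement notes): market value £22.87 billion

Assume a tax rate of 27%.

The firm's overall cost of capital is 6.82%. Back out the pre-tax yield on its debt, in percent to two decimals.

Total capital V = 14.95 + 22.87 = 37.82.
Equity weight = 14.95/37.82 = 0.3953.
Private placement notes weight = 22.87/37.82 = 0.6047.
Equity contribution = 0.3953 × 7.64% = 3.0200%.
Remaining for debt = 6.82% − 3.0200% = 3.8000%.
Rd × (1 − 27%) × 0.6047 = 3.8000%  ⇒  Rd = 8.6082%.

8.61%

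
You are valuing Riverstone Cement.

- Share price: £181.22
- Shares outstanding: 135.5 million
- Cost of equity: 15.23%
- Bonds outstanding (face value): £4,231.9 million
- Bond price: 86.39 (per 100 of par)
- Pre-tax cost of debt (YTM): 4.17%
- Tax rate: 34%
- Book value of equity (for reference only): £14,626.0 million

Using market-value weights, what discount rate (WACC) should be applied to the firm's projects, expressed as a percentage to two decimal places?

13.61%

Market value of equity E = 181.22 × 135.5m = 24555.31m. Market value of debt D = 4231.9m × 86.39/100 = 3655.93841m.
Total capital V = 24555.31 + 3655.93841 = 28211.24841.
Equity: weight = 24555.31/28211.24841 = 0.8704; cost = 15.23%.
Bonds outstanding: weight = 3655.93841/28211.24841 = 0.1296; after-tax cost = 4.17% × (1 − 34%) = 2.7522%.
WACC = 0.8704 × 15.2300% + 0.1296 × 2.7522% = 13.6130%.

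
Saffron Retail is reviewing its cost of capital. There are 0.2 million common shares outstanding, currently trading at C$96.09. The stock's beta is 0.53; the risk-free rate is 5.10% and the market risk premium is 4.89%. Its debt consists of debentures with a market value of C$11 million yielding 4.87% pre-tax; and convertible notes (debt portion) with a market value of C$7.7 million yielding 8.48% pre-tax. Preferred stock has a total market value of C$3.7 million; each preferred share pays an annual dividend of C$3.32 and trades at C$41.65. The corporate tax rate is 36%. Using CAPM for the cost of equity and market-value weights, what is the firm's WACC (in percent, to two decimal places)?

6.09%

Cost of equity via CAPM: Re = 5.1% + 0.53 × 4.89% = 7.6917%.
Cost of preferred: Rp = 3.32 / 41.65 = 7.9712%.
Market value of equity E = 96.09 × 0.2m = 19.218m.
Total capital V = 19.218 + 3.7 + 11 + 7.7 = 41.618.
Equity: weight = 19.218/41.618 = 0.4618; cost = 7.6917%.
Preferred: weight = 3.7/41.618 = 0.0889; cost = 7.9712%.
Debentures: weight = 11/41.618 = 0.2643; after-tax cost = 4.87% × (1 − 36%) = 3.1168%.
Convertible notes (debt portion): weight = 7.7/41.618 = 0.1850; after-tax cost = 8.48% × (1 − 36%) = 5.4272%.
WACC = 0.4618 × 7.6917% + 0.0889 × 7.9712% + 0.2643 × 3.1168% + 0.1850 × 5.4272% = 6.0884%.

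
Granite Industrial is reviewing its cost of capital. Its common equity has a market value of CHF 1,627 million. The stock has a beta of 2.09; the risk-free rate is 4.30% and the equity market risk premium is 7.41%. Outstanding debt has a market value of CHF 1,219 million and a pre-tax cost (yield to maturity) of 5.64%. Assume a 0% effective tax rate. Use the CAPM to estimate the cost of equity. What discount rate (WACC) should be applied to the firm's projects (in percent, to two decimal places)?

Cost of equity via CAPM: Re = 4.3% + 2.09 × 7.41% = 19.7869%.
Total capital V = 1627 + 1219 = 2846.
Equity: weight = 1627/2846 = 0.5717; cost = 19.7869%.
Debt: weight = 1219/2846 = 0.4283; after-tax cost = 5.64% × (1 − 0%) = 5.6400%.
WACC = 0.5717 × 19.7869% + 0.4283 × 5.6400% = 13.7275%.

13.73%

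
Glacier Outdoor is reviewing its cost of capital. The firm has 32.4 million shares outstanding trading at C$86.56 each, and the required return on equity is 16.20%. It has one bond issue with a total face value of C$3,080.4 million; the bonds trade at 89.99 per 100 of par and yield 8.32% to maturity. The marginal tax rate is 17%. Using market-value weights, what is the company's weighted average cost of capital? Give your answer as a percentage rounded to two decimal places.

Market value of equity E = 86.56 × 32.4m = 2804.544m. Market value of debt D = 3080.4m × 89.99/100 = 2772.05196m.
Total capital V = 2804.544 + 2772.05196 = 5576.59596.
Equity: weight = 2804.544/5576.59596 = 0.5029; cost = 16.2%.
Bonds outstanding: weight = 2772.05196/5576.59596 = 0.4971; after-tax cost = 8.32% × (1 − 17%) = 6.9056%.
WACC = 0.5029 × 16.2000% + 0.4971 × 6.9056% = 11.5799%.

11.58%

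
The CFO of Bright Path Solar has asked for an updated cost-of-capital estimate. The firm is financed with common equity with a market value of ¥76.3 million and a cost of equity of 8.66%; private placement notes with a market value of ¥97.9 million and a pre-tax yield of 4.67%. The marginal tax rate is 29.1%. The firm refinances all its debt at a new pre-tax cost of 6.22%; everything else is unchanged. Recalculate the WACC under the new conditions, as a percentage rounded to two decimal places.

6.27%

After the change:
Total capital V = 76.3 + 97.9 = 174.2.
Equity: weight = 76.3/174.2 = 0.4380; cost = 8.66%.
Private placement notes: weight = 97.9/174.2 = 0.5620; after-tax cost = 6.22% × (1 − 29.1%) = 4.4100%.
WACC = 0.4380 × 8.6600% + 0.5620 × 4.4100% = 6.2715%.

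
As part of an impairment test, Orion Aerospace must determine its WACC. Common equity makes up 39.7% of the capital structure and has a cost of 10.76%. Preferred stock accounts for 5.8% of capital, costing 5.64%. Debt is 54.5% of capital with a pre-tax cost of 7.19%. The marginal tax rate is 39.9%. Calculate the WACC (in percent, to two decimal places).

After-tax cost of debt = 7.19% × (1 − 39.9%) = 4.3212%.
WACC = 0.397 × 10.7600% + 0.058 × 5.6400% + 0.545 × 4.3212% = 6.9539%.

6.95%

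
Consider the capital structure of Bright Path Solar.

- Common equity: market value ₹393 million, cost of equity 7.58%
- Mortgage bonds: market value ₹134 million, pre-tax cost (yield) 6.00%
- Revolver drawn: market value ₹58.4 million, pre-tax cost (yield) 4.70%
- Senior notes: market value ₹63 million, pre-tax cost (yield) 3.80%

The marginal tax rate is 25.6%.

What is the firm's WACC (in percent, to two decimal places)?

6.11%

Total capital V = 393 + 134 + 58.4 + 63 = 648.4.
Equity: weight = 393/648.4 = 0.6061; cost = 7.58%.
Mortgage bonds: weight = 134/648.4 = 0.2067; after-tax cost = 6% × (1 − 25.6%) = 4.4640%.
Revolver drawn: weight = 58.4/648.4 = 0.0901; after-tax cost = 4.7% × (1 − 25.6%) = 3.4968%.
Senior notes: weight = 63/648.4 = 0.0972; after-tax cost = 3.8% × (1 − 25.6%) = 2.8272%.
WACC = 0.6061 × 7.5800% + 0.2067 × 4.4640% + 0.0901 × 3.4968% + 0.0972 × 2.8272% = 6.1065%.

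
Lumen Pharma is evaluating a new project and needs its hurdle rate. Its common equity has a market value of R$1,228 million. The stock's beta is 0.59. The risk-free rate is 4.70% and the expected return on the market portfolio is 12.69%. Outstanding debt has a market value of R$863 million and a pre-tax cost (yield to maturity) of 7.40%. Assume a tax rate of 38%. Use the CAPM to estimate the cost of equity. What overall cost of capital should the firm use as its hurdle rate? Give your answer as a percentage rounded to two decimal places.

Market risk premium = 12.69% − 4.7% = 7.99%.
Cost of equity via CAPM: Re = 4.7% + 0.59 × 7.99% = 9.4141%.
Total capital V = 1228 + 863 = 2091.
Equity: weight = 1228/2091 = 0.5873; cost = 9.4141%.
Debt: weight = 863/2091 = 0.4127; after-tax cost = 7.4% × (1 − 38%) = 4.5880%.
WACC = 0.5873 × 9.4141% + 0.4127 × 4.5880% = 7.4223%.

7.42%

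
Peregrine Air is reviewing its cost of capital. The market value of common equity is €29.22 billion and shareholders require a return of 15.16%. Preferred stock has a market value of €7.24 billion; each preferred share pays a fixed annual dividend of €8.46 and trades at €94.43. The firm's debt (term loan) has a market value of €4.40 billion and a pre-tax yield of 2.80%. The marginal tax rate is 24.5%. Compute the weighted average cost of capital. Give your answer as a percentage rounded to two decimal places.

Cost of preferred: Rp = 8.46 / 94.43 = 8.9590%.
Total capital V = 29.22 + 7.24 + 4.4 = 40.86.
Equity: weight = 29.22/40.86 = 0.7151; cost = 15.16%.
Preferred: weight = 7.24/40.86 = 0.1772; cost = 8.959%.
Term loan: weight = 4.4/40.86 = 0.1077; after-tax cost = 2.8% × (1 − 24.5%) = 2.1140%.
WACC = 0.7151 × 15.1600% + 0.1772 × 8.9590% + 0.1077 × 2.1140% = 12.6564%.

12.66%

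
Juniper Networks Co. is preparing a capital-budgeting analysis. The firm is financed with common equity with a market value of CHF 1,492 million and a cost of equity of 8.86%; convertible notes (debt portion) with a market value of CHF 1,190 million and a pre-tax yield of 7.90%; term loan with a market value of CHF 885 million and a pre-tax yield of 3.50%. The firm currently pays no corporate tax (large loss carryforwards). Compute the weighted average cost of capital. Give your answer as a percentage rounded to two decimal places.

7.21%

Total capital V = 1492 + 1190 + 885 = 3567.
Equity: weight = 1492/3567 = 0.4183; cost = 8.86%.
Convertible notes (debt portion): weight = 1190/3567 = 0.3336; after-tax cost = 7.9% × (1 − 0%) = 7.9000%.
Term loan: weight = 885/3567 = 0.2481; after-tax cost = 3.5% × (1 − 0%) = 3.5000%.
WACC = 0.4183 × 8.8600% + 0.3336 × 7.9000% + 0.2481 × 3.5000% = 7.2099%.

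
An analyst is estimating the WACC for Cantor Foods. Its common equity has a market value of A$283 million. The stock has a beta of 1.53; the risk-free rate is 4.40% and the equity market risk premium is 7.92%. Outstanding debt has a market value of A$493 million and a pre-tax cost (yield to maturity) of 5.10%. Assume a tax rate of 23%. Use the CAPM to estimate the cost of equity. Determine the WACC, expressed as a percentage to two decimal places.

Cost of equity via CAPM: Re = 4.4% + 1.53 × 7.92% = 16.5176%.
Total capital V = 283 + 493 = 776.
Equity: weight = 283/776 = 0.3647; cost = 16.5176%.
Debt: weight = 493/776 = 0.6353; after-tax cost = 5.1% × (1 − 23%) = 3.9270%.
WACC = 0.3647 × 16.5176% + 0.6353 × 3.9270% = 8.5187%.

8.52%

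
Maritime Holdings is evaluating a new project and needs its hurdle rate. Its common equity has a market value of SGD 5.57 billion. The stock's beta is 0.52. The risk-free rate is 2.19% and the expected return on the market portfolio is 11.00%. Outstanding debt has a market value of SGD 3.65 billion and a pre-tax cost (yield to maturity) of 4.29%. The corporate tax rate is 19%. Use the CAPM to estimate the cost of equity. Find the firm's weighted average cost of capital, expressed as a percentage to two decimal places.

Market risk premium = 11.0% − 2.19% = 8.81%.
Cost of equity via CAPM: Re = 2.19% + 0.52 × 8.81% = 6.7712%.
Total capital V = 5.57 + 3.65 = 9.22.
Equity: weight = 5.57/9.22 = 0.6041; cost = 6.7712%.
Debt: weight = 3.65/9.22 = 0.3959; after-tax cost = 4.29% × (1 − 19%) = 3.4749%.
WACC = 0.6041 × 6.7712% + 0.3959 × 3.4749% = 5.4663%.

5.47%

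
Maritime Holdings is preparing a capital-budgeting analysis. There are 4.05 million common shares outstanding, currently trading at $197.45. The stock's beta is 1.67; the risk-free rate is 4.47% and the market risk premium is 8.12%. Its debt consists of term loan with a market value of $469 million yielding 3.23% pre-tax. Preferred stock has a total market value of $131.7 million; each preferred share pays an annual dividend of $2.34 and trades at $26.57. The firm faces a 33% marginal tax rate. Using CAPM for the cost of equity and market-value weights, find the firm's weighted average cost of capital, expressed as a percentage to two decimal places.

11.85%

Cost of equity via CAPM: Re = 4.47% + 1.67 × 8.12% = 18.0304%.
Cost of preferred: Rp = 2.34 / 26.57 = 8.8069%.
Market value of equity E = 197.45 × 4.05m = 799.6725m.
Total capital V = 799.6725 + 131.7 + 469 = 1400.3725.
Equity: weight = 799.6725/1400.3725 = 0.5710; cost = 18.0304%.
Preferred: weight = 131.7/1400.3725 = 0.0940; cost = 8.8069%.
Term loan: weight = 469/1400.3725 = 0.3349; after-tax cost = 3.23% × (1 − 33%) = 2.1641%.
WACC = 0.5710 × 18.0304% + 0.0940 × 8.8069% + 0.3349 × 2.1641% = 11.8492%.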